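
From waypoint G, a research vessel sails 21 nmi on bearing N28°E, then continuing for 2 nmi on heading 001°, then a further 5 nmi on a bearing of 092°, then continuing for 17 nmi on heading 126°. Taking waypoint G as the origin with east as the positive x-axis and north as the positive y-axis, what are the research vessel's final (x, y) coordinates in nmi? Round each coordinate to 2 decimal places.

Leg 1 (N28°E, 21 nmi): east 21 sin 28° = 9.86, north 21 cos 28° = 18.54
Leg 2 (001°, 2 nmi): east 2 sin 1° = 0.03, north 2 cos 1° = 2.00
Leg 3 (092°, 5 nmi): east 5 sin 92° = 5.00, north 5 cos 92° = -0.17
Leg 4 (126°, 17 nmi): east 17 sin 126° = 13.75, north 17 cos 126° = -9.99
Summing: 28.64 nmi east, 10.37 nmi north → (28.64, 10.37).

(28.64, 10.37)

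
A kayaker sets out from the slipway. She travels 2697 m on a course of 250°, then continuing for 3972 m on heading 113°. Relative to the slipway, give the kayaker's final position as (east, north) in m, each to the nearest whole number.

Leg 1 (250°, 2697 m): east 2697 sin 250° = -2534.35, north 2697 cos 250° = -922.43
Leg 2 (113°, 3972 m): east 3972 sin 113° = 3656.25, north 3972 cos 113° = -1551.98
Summing: 1121.89 m east, -2474.41 m north → (1122, -2474).

(1122, -2474)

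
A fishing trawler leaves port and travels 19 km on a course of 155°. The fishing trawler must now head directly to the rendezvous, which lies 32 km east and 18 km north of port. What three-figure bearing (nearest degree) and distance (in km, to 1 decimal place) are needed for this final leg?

034°, 42.6 km

Leg 1 (155°, 19 km): east 19 sin 155° = 8.03, north 19 cos 155° = -17.22
Current position: (8.03, -17.22). Target: (32, 18). Remaining: Δeast = 23.97, Δnorth = 35.22.
Bearing = atan2(23.97, 35.22) mod 360° = 34.24°; distance = √((23.97)² + (35.22)²) = 42.603 km.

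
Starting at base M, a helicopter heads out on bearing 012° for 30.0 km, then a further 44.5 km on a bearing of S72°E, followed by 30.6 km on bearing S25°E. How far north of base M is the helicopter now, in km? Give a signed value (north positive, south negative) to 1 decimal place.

-12.1 km

Leg 1 (012°, 30.0 km): east 30.0 sin 12° = 6.24, north 30.0 cos 12° = 29.34
Leg 2 (S72°E, 44.5 km): east 44.5 sin 108° = 42.32, north 44.5 cos 108° = -13.75
Leg 3 (S25°E, 30.6 km): east 30.6 sin 155° = 12.93, north 30.6 cos 155° = -27.73
Net north component: -12.14 km.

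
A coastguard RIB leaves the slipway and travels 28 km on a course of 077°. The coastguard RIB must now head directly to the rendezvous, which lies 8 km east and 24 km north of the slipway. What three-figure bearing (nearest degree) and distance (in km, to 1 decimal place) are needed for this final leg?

313°, 26.2 km

Leg 1 (077°, 28 km): east 28 sin 77° = 27.28, north 28 cos 77° = 6.30
Current position: (27.28, 6.30). Target: (8, 24). Remaining: Δeast = -19.28, Δnorth = 17.70.
Bearing = atan2(-19.28, 17.70) mod 360° = 312.55°; distance = √((-19.28)² + (17.70)²) = 26.175 km.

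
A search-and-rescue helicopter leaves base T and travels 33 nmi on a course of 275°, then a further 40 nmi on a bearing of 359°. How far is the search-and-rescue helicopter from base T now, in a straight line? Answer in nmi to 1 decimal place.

Leg 1 (275°, 33 nmi): east 33 sin 275° = -32.87, north 33 cos 275° = 2.88
Leg 2 (359°, 40 nmi): east 40 sin 359° = -0.70, north 40 cos 359° = 39.99
Net: -33.57 east, 42.87 north. Distance = √((-33.57)² + (42.87)²) = 54.451 nmi.

54.5 nmi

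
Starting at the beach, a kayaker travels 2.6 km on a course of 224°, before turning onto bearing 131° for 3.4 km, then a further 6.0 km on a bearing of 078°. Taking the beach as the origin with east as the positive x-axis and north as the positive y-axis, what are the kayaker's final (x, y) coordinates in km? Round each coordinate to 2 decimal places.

Leg 1 (224°, 2.6 km): east 2.6 sin 224° = -1.81, north 2.6 cos 224° = -1.87
Leg 2 (131°, 3.4 km): east 3.4 sin 131° = 2.57, north 3.4 cos 131° = -2.23
Leg 3 (078°, 6.0 km): east 6.0 sin 78° = 5.87, north 6.0 cos 78° = 1.25
Summing: 6.63 km east, -2.85 km north → (6.63, -2.85).

(6.63, -2.85)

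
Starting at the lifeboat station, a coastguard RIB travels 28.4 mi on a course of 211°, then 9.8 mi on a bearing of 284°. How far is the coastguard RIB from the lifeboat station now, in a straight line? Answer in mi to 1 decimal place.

Leg 1 (211°, 28.4 mi): east 28.4 sin 211° = -14.63, north 28.4 cos 211° = -24.34
Leg 2 (284°, 9.8 mi): east 9.8 sin 284° = -9.51, north 9.8 cos 284° = 2.37
Net: -24.14 east, -21.97 north. Distance = √((-24.14)² + (-21.97)²) = 32.640 mi.

32.6 mi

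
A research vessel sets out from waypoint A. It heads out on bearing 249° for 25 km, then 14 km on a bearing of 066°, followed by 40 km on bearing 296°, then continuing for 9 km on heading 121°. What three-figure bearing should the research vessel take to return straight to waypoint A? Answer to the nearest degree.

Leg 1 (249°, 25 km): east 25 sin 249° = -23.34, north 25 cos 249° = -8.96
Leg 2 (066°, 14 km): east 14 sin 66° = 12.79, north 14 cos 66° = 5.69
Leg 3 (296°, 40 km): east 40 sin 296° = -35.95, north 40 cos 296° = 17.53
Leg 4 (121°, 9 km): east 9 sin 121° = 7.71, north 9 cos 121° = -4.64
Net displacement: -38.79 east, 9.63 north. Direction back to start is (38.79, -9.63): bearing = atan2(38.79, -9.63) mod 360° = 103.95° ≈ 104°.

104°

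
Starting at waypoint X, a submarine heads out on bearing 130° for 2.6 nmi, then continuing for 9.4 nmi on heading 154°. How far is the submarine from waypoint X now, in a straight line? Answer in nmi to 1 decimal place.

Leg 1 (130°, 2.6 nmi): east 2.6 sin 130° = 1.99, north 2.6 cos 130° = -1.67
Leg 2 (154°, 9.4 nmi): east 9.4 sin 154° = 4.12, north 9.4 cos 154° = -8.45
Net: 6.11 east, -10.12 north. Distance = √((6.11)² + (-10.12)²) = 11.823 nmi.

11.8 nmi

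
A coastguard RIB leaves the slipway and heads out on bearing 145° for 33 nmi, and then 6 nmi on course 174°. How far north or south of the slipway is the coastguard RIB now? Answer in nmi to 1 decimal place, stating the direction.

Leg 1 (145°, 33 nmi): east 33 sin 145° = 18.93, north 33 cos 145° = -27.03
Leg 2 (174°, 6 nmi): east 6 sin 174° = 0.63, north 6 cos 174° = -5.97
Net north component: -33.00 nmi.

33.0 nmi south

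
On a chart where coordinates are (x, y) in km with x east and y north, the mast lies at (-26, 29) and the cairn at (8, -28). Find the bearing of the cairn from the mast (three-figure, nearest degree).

Δeast = 8 − -26 = 34.00; Δnorth = -28 − 29 = -57.00.
Bearing = atan2(Δeast, Δnorth) mod 360° = 149.18° ≈ 149°.

149°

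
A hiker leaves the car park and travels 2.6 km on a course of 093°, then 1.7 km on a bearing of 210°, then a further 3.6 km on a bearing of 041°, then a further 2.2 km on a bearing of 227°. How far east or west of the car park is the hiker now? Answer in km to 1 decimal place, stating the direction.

Leg 1 (093°, 2.6 km): east 2.6 sin 93° = 2.60, north 2.6 cos 93° = -0.14
Leg 2 (210°, 1.7 km): east 1.7 sin 210° = -0.85, north 1.7 cos 210° = -1.47
Leg 3 (041°, 3.6 km): east 3.6 sin 41° = 2.36, north 3.6 cos 41° = 2.72
Leg 4 (227°, 2.2 km): east 2.2 sin 227° = -1.61, north 2.2 cos 227° = -1.50
Net east component: 2.50 km.

2.5 km east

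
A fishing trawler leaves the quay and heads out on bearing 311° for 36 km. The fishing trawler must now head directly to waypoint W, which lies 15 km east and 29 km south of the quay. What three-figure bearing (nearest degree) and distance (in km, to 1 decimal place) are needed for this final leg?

141°, 67.4 km

Leg 1 (311°, 36 km): east 36 sin 311° = -27.17, north 36 cos 311° = 23.62
Current position: (-27.17, 23.62). Target: (15, -29). Remaining: Δeast = 42.17, Δnorth = -52.62.
Bearing = atan2(42.17, -52.62) mod 360° = 141.29°; distance = √((42.17)² + (-52.62)²) = 67.431 km.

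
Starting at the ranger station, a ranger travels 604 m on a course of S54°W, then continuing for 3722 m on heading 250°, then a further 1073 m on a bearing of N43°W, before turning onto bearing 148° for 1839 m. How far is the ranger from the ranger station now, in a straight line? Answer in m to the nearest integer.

4448 m

Leg 1 (S54°W, 604 m): east 604 sin 234° = -488.65, north 604 cos 234° = -355.02
Leg 2 (250°, 3722 m): east 3722 sin 250° = -3497.54, north 3722 cos 250° = -1273.00
Leg 3 (N43°W, 1073 m): east 1073 sin 317° = -731.78, north 1073 cos 317° = 784.74
Leg 4 (148°, 1839 m): east 1839 sin 148° = 974.52, north 1839 cos 148° = -1559.56
Net: -3743.44 east, -2402.84 north. Distance = √((-3743.44)² + (-2402.84)²) = 4448.260 m.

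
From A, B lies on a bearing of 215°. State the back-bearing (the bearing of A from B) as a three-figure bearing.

Back-bearing = 215° − 180° = 035°.

035°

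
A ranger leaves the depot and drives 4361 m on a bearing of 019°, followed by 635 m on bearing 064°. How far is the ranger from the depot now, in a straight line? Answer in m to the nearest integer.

Leg 1 (019°, 4361 m): east 4361 sin 19° = 1419.80, north 4361 cos 19° = 4123.41
Leg 2 (064°, 635 m): east 635 sin 64° = 570.73, north 635 cos 64° = 278.37
Net: 1990.54 east, 4401.77 north. Distance = √((1990.54)² + (4401.77)²) = 4830.925 m.

4831 m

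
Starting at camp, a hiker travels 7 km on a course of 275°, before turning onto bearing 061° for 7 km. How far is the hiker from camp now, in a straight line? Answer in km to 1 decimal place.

4.1 km

Leg 1 (275°, 7 km): east 7 sin 275° = -6.97, north 7 cos 275° = 0.61
Leg 2 (061°, 7 km): east 7 sin 61° = 6.12, north 7 cos 61° = 3.39
Net: -0.85 east, 4.00 north. Distance = √((-0.85)² + (4.00)²) = 4.093 km.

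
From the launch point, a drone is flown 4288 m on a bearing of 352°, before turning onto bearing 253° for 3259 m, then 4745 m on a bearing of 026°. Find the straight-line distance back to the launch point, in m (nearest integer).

Leg 1 (352°, 4288 m): east 4288 sin 352° = -596.77, north 4288 cos 352° = 4246.27
Leg 2 (253°, 3259 m): east 3259 sin 253° = -3116.60, north 3259 cos 253° = -952.84
Leg 3 (026°, 4745 m): east 4745 sin 26° = 2080.07, north 4745 cos 26° = 4264.78
Net: -1633.30 east, 7558.21 north. Distance = √((-1633.30)² + (7558.21)²) = 7732.669 m.

7733 m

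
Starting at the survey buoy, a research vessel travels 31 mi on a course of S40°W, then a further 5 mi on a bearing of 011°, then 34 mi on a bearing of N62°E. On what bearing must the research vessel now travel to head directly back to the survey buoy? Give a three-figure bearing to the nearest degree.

Leg 1 (S40°W, 31 mi): east 31 sin 220° = -19.93, north 31 cos 220° = -23.75
Leg 2 (011°, 5 mi): east 5 sin 11° = 0.95, north 5 cos 11° = 4.91
Leg 3 (N62°E, 34 mi): east 34 sin 62° = 30.02, north 34 cos 62° = 15.96
Net displacement: 11.05 east, -2.88 north. Direction back to start is (-11.05, 2.88): bearing = atan2(-11.05, 2.88) mod 360° = 284.60° ≈ 285°.

285°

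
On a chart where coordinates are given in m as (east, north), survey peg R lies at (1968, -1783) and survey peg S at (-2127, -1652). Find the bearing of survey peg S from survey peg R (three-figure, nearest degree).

Δeast = -2127 − 1968 = -4095.00; Δnorth = -1652 − -1783 = 131.00.
Bearing = atan2(Δeast, Δnorth) mod 360° = 271.83° ≈ 272°.

272°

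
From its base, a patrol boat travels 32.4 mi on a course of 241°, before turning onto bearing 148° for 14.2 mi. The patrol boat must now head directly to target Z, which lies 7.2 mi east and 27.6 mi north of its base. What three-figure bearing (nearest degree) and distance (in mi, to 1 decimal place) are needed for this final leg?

Leg 1 (241°, 32.4 mi): east 32.4 sin 241° = -28.34, north 32.4 cos 241° = -15.71
Leg 2 (148°, 14.2 mi): east 14.2 sin 148° = 7.52, north 14.2 cos 148° = -12.04
Current position: (-20.81, -27.75). Target: (7.2, 27.6). Remaining: Δeast = 28.01, Δnorth = 55.35.
Bearing = atan2(28.01, 55.35) mod 360° = 26.84°; distance = √((28.01)² + (55.35)²) = 62.035 mi.

027°, 62.0 mi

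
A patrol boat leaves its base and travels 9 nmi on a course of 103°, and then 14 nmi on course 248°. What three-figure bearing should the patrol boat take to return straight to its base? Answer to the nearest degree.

Leg 1 (103°, 9 nmi): east 9 sin 103° = 8.77, north 9 cos 103° = -2.02
Leg 2 (248°, 14 nmi): east 14 sin 248° = -12.98, north 14 cos 248° = -5.24
Net displacement: -4.21 east, -7.27 north. Direction back to start is (4.21, 7.27): bearing = atan2(4.21, 7.27) mod 360° = 30.09° ≈ 030°.

030°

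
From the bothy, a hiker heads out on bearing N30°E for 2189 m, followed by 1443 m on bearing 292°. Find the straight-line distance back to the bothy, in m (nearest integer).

Leg 1 (N30°E, 2189 m): east 2189 sin 30° = 1094.50, north 2189 cos 30° = 1895.73
Leg 2 (292°, 1443 m): east 1443 sin 292° = -1337.93, north 1443 cos 292° = 540.56
Net: -243.43 east, 2436.29 north. Distance = √((-243.43)² + (2436.29)²) = 2448.418 m.

2448 m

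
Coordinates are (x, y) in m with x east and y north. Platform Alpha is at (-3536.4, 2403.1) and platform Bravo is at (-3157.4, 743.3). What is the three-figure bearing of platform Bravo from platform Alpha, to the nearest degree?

Δeast = -3157.4 − -3536.4 = 379.00; Δnorth = 743.3 − 2403.1 = -1659.80.
Bearing = atan2(Δeast, Δnorth) mod 360° = 167.14° ≈ 167°.

167°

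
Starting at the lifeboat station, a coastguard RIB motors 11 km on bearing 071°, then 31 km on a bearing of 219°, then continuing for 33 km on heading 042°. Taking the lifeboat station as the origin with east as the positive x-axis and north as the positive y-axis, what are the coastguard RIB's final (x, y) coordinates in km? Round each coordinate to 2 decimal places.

(12.97, 4.01)

Leg 1 (071°, 11 km): east 11 sin 71° = 10.40, north 11 cos 71° = 3.58
Leg 2 (219°, 31 km): east 31 sin 219° = -19.51, north 31 cos 219° = -24.09
Leg 3 (042°, 33 km): east 33 sin 42° = 22.08, north 33 cos 42° = 24.52
Summing: 12.97 km east, 4.01 km north → (12.97, 4.01).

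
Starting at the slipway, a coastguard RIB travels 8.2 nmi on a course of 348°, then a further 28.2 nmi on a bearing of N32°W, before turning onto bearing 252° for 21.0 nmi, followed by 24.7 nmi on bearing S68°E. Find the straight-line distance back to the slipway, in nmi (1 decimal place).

21.2 nmi

Leg 1 (348°, 8.2 nmi): east 8.2 sin 348° = -1.70, north 8.2 cos 348° = 8.02
Leg 2 (N32°W, 28.2 nmi): east 28.2 sin 328° = -14.94, north 28.2 cos 328° = 23.91
Leg 3 (252°, 21.0 nmi): east 21.0 sin 252° = -19.97, north 21.0 cos 252° = -6.49
Leg 4 (S68°E, 24.7 nmi): east 24.7 sin 112° = 22.90, north 24.7 cos 112° = -9.25
Net: -13.72 east, 16.19 north. Distance = √((-13.72)² + (16.19)²) = 21.224 nmi.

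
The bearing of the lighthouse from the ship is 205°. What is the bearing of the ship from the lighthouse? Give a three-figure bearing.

025°

Back-bearing = 205° − 180° = 025°.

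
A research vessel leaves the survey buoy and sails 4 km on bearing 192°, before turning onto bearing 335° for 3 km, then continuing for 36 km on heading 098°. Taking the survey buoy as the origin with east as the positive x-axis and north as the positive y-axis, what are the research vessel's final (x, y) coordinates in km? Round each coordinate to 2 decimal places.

(33.55, -6.20)

Leg 1 (192°, 4 km): east 4 sin 192° = -0.83, north 4 cos 192° = -3.91
Leg 2 (335°, 3 km): east 3 sin 335° = -1.27, north 3 cos 335° = 2.72
Leg 3 (098°, 36 km): east 36 sin 98° = 35.65, north 36 cos 98° = -5.01
Summing: 33.55 km east, -6.20 km north → (33.55, -6.20).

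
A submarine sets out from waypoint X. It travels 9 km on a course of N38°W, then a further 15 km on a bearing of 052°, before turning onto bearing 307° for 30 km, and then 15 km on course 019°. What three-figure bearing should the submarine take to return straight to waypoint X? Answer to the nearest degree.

165°

Leg 1 (N38°W, 9 km): east 9 sin 322° = -5.54, north 9 cos 322° = 7.09
Leg 2 (052°, 15 km): east 15 sin 52° = 11.82, north 15 cos 52° = 9.23
Leg 3 (307°, 30 km): east 30 sin 307° = -23.96, north 30 cos 307° = 18.05
Leg 4 (019°, 15 km): east 15 sin 19° = 4.88, north 15 cos 19° = 14.18
Net displacement: -12.80 east, 48.56 north. Direction back to start is (12.80, -48.56): bearing = atan2(12.80, -48.56) mod 360° = 165.24° ≈ 165°.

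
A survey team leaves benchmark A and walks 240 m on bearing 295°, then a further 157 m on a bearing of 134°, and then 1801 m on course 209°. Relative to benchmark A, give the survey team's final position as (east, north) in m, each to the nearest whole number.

Leg 1 (295°, 240 m): east 240 sin 295° = -217.51, north 240 cos 295° = 101.43
Leg 2 (134°, 157 m): east 157 sin 134° = 112.94, north 157 cos 134° = -109.06
Leg 3 (209°, 1801 m): east 1801 sin 209° = -873.14, north 1801 cos 209° = -1575.19
Summing: -977.72 m east, -1582.82 m north → (-978, -1583).

(-978, -1583)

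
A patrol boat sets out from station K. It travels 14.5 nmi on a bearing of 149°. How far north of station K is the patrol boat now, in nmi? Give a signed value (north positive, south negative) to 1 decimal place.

-12.4 nmi

Leg 1 (149°, 14.5 nmi): east 14.5 sin 149° = 7.47, north 14.5 cos 149° = -12.43
Net north component: -12.43 nmi.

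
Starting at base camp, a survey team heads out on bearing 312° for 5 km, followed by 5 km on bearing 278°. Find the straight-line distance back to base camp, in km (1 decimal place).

9.6 km

Leg 1 (312°, 5 km): east 5 sin 312° = -3.72, north 5 cos 312° = 3.35
Leg 2 (278°, 5 km): east 5 sin 278° = -4.95, north 5 cos 278° = 0.70
Net: -8.67 east, 4.04 north. Distance = √((-8.67)² + (4.04)²) = 9.563 km.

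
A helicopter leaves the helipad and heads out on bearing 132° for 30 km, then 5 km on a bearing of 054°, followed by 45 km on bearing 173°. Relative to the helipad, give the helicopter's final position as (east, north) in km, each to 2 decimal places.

(31.82, -61.80)

Leg 1 (132°, 30 km): east 30 sin 132° = 22.29, north 30 cos 132° = -20.07
Leg 2 (054°, 5 km): east 5 sin 54° = 4.05, north 5 cos 54° = 2.94
Leg 3 (173°, 45 km): east 45 sin 173° = 5.48, north 45 cos 173° = -44.66
Summing: 31.82 km east, -61.80 km north → (31.82, -61.80).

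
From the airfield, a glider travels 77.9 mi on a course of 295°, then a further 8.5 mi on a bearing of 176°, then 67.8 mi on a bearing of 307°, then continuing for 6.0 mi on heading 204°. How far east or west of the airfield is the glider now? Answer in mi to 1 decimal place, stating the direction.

126.6 mi west

Leg 1 (295°, 77.9 mi): east 77.9 sin 295° = -70.60, north 77.9 cos 295° = 32.92
Leg 2 (176°, 8.5 mi): east 8.5 sin 176° = 0.59, north 8.5 cos 176° = -8.48
Leg 3 (307°, 67.8 mi): east 67.8 sin 307° = -54.15, north 67.8 cos 307° = 40.80
Leg 4 (204°, 6.0 mi): east 6.0 sin 204° = -2.44, north 6.0 cos 204° = -5.48
Net east component: -126.60 mi.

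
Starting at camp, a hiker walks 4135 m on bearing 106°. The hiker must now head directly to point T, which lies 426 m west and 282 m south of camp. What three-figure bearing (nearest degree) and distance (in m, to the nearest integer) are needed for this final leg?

Leg 1 (106°, 4135 m): east 4135 sin 106° = 3974.82, north 4135 cos 106° = -1139.76
Current position: (3974.82, -1139.76). Target: (-426, -282). Remaining: Δeast = -4400.82, Δnorth = 857.76.
Bearing = atan2(-4400.82, 857.76) mod 360° = 281.03°; distance = √((-4400.82)² + (857.76)²) = 4483.631 m.

281°, 4484 m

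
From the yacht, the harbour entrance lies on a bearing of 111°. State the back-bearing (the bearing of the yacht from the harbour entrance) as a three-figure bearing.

291°

Back-bearing = 111° + 180° = 291°.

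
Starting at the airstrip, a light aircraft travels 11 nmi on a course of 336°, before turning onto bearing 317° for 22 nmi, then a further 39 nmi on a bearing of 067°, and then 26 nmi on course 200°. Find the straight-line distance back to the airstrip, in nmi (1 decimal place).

18.5 nmi

Leg 1 (336°, 11 nmi): east 11 sin 336° = -4.47, north 11 cos 336° = 10.05
Leg 2 (317°, 22 nmi): east 22 sin 317° = -15.00, north 22 cos 317° = 16.09
Leg 3 (067°, 39 nmi): east 39 sin 67° = 35.90, north 39 cos 67° = 15.24
Leg 4 (200°, 26 nmi): east 26 sin 200° = -8.89, north 26 cos 200° = -24.43
Net: 7.53 east, 16.95 north. Distance = √((7.53)² + (16.95)²) = 18.543 nmi.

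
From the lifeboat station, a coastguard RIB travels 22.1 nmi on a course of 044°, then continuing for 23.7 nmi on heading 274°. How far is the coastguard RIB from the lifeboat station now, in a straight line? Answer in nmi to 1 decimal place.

Leg 1 (044°, 22.1 nmi): east 22.1 sin 44° = 15.35, north 22.1 cos 44° = 15.90
Leg 2 (274°, 23.7 nmi): east 23.7 sin 274° = -23.64, north 23.7 cos 274° = 1.65
Net: -8.29 east, 17.55 north. Distance = √((-8.29)² + (17.55)²) = 19.410 nmi.

19.4 nmi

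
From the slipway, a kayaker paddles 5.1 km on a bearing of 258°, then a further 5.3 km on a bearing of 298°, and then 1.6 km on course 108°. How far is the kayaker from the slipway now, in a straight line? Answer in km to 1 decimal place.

Leg 1 (258°, 5.1 km): east 5.1 sin 258° = -4.99, north 5.1 cos 258° = -1.06
Leg 2 (298°, 5.3 km): east 5.3 sin 298° = -4.68, north 5.3 cos 298° = 2.49
Leg 3 (108°, 1.6 km): east 1.6 sin 108° = 1.52, north 1.6 cos 108° = -0.49
Net: -8.15 east, 0.93 north. Distance = √((-8.15)² + (0.93)²) = 8.200 km.

8.2 km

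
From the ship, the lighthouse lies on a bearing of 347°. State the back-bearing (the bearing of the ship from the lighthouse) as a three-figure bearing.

Back-bearing = 347° − 180° = 167°.

167°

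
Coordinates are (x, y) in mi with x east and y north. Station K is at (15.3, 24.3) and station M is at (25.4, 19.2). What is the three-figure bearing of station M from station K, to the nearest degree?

117°

Δeast = 25.4 − 15.3 = 10.10; Δnorth = 19.2 − 24.3 = -5.10.
Bearing = atan2(Δeast, Δnorth) mod 360° = 116.79° ≈ 117°.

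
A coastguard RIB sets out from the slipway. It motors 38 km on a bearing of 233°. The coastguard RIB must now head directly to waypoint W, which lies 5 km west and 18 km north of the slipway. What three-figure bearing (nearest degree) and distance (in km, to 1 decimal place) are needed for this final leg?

032°, 48.1 km

Leg 1 (233°, 38 km): east 38 sin 233° = -30.35, north 38 cos 233° = -22.87
Current position: (-30.35, -22.87). Target: (-5, 18). Remaining: Δeast = 25.35, Δnorth = 40.87.
Bearing = atan2(25.35, 40.87) mod 360° = 31.81°; distance = √((25.35)² + (40.87)²) = 48.092 km.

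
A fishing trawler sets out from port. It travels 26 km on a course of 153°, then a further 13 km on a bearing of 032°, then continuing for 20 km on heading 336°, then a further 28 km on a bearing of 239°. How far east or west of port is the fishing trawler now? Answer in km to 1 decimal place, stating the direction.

Leg 1 (153°, 26 km): east 26 sin 153° = 11.80, north 26 cos 153° = -23.17
Leg 2 (032°, 13 km): east 13 sin 32° = 6.89, north 13 cos 32° = 11.02
Leg 3 (336°, 20 km): east 20 sin 336° = -8.13, north 20 cos 336° = 18.27
Leg 4 (239°, 28 km): east 28 sin 239° = -24.00, north 28 cos 239° = -14.42
Net east component: -13.44 km.

13.4 km west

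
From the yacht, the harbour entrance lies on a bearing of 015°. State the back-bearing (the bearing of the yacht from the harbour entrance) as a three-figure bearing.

195°

Back-bearing = 015° + 180° = 195°.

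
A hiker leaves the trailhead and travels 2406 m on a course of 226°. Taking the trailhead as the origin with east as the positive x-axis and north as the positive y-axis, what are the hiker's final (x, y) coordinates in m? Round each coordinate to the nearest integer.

Leg 1 (226°, 2406 m): east 2406 sin 226° = -1730.73, north 2406 cos 226° = -1671.35
Summing: -1730.73 m east, -1671.35 m north → (-1731, -1671).

(-1731, -1671)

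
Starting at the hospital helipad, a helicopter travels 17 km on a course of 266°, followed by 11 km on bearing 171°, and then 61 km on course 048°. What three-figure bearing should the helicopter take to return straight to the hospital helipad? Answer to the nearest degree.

Leg 1 (266°, 17 km): east 17 sin 266° = -16.96, north 17 cos 266° = -1.19
Leg 2 (171°, 11 km): east 11 sin 171° = 1.72, north 11 cos 171° = -10.86
Leg 3 (048°, 61 km): east 61 sin 48° = 45.33, north 61 cos 48° = 40.82
Net displacement: 30.09 east, 28.77 north. Direction back to start is (-30.09, -28.77): bearing = atan2(-30.09, -28.77) mod 360° = 226.29° ≈ 226°.

226°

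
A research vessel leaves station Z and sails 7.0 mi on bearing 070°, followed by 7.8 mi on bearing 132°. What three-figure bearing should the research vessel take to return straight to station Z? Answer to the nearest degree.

283°

Leg 1 (070°, 7.0 mi): east 7.0 sin 70° = 6.58, north 7.0 cos 70° = 2.39
Leg 2 (132°, 7.8 mi): east 7.8 sin 132° = 5.80, north 7.8 cos 132° = -5.22
Net displacement: 12.37 east, -2.83 north. Direction back to start is (-12.37, 2.83): bearing = atan2(-12.37, 2.83) mod 360° = 282.86° ≈ 283°.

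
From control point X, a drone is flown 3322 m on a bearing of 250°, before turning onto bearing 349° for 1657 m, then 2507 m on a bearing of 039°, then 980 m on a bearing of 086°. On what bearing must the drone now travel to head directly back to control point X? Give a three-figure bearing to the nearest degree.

161°

Leg 1 (250°, 3322 m): east 3322 sin 250° = -3121.66, north 3322 cos 250° = -1136.19
Leg 2 (349°, 1657 m): east 1657 sin 349° = -316.17, north 1657 cos 349° = 1626.56
Leg 3 (039°, 2507 m): east 2507 sin 39° = 1577.71, north 2507 cos 39° = 1948.30
Leg 4 (086°, 980 m): east 980 sin 86° = 977.61, north 980 cos 86° = 68.36
Net displacement: -882.51 east, 2507.03 north. Direction back to start is (882.51, -2507.03): bearing = atan2(882.51, -2507.03) mod 360° = 160.61° ≈ 161°.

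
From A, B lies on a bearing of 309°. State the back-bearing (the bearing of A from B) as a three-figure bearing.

129°

Back-bearing = 309° − 180° = 129°.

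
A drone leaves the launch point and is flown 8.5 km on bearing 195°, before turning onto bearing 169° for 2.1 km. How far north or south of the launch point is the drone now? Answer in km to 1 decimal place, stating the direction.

10.3 km south

Leg 1 (195°, 8.5 km): east 8.5 sin 195° = -2.20, north 8.5 cos 195° = -8.21
Leg 2 (169°, 2.1 km): east 2.1 sin 169° = 0.40, north 2.1 cos 169° = -2.06
Net north component: -10.27 km.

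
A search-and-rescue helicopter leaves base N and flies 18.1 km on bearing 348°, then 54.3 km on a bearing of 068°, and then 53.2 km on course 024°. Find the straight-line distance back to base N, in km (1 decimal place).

110.3 km

Leg 1 (348°, 18.1 km): east 18.1 sin 348° = -3.76, north 18.1 cos 348° = 17.70
Leg 2 (068°, 54.3 km): east 54.3 sin 68° = 50.35, north 54.3 cos 68° = 20.34
Leg 3 (024°, 53.2 km): east 53.2 sin 24° = 21.64, north 53.2 cos 24° = 48.60
Net: 68.22 east, 86.65 north. Distance = √((68.22)² + (86.65)²) = 110.280 km.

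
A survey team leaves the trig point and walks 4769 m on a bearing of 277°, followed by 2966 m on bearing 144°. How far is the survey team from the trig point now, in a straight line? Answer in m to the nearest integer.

3500 m

Leg 1 (277°, 4769 m): east 4769 sin 277° = -4733.45, north 4769 cos 277° = 581.19
Leg 2 (144°, 2966 m): east 2966 sin 144° = 1743.37, north 2966 cos 144° = -2399.54
Net: -2990.08 east, -1818.35 north. Distance = √((-2990.08)² + (-1818.35)²) = 3499.569 m.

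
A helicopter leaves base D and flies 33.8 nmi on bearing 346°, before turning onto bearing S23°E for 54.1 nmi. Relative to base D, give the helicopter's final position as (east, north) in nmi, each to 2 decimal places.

(12.96, -17.00)

Leg 1 (346°, 33.8 nmi): east 33.8 sin 346° = -8.18, north 33.8 cos 346° = 32.80
Leg 2 (S23°E, 54.1 nmi): east 54.1 sin 157° = 21.14, north 54.1 cos 157° = -49.80
Summing: 12.96 nmi east, -17.00 nmi north → (12.96, -17.00).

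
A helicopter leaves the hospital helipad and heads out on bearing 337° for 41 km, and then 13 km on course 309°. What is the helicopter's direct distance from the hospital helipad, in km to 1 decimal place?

Leg 1 (337°, 41 km): east 41 sin 337° = -16.02, north 41 cos 337° = 37.74
Leg 2 (309°, 13 km): east 13 sin 309° = -10.10, north 13 cos 309° = 8.18
Net: -26.12 east, 45.92 north. Distance = √((-26.12)² + (45.92)²) = 52.832 km.

52.8 km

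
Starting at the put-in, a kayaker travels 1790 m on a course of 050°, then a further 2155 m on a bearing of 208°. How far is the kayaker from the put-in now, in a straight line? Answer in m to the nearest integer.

Leg 1 (050°, 1790 m): east 1790 sin 50° = 1371.22, north 1790 cos 50° = 1150.59
Leg 2 (208°, 2155 m): east 2155 sin 208° = -1011.71, north 2155 cos 208° = -1902.75
Net: 359.51 east, -752.16 north. Distance = √((359.51)² + (-752.16)²) = 833.663 m.

834 m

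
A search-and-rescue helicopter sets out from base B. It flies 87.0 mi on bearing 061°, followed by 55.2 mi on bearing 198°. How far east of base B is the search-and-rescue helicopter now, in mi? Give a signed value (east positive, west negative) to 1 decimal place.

59.0 mi

Leg 1 (061°, 87.0 mi): east 87.0 sin 61° = 76.09, north 87.0 cos 61° = 42.18
Leg 2 (198°, 55.2 mi): east 55.2 sin 198° = -17.06, north 55.2 cos 198° = -52.50
Net east component: 59.03 mi.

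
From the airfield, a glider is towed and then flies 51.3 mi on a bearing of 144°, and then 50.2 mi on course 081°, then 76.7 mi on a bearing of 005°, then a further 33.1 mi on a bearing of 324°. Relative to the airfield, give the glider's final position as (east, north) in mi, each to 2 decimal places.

Leg 1 (144°, 51.3 mi): east 51.3 sin 144° = 30.15, north 51.3 cos 144° = -41.50
Leg 2 (081°, 50.2 mi): east 50.2 sin 81° = 49.58, north 50.2 cos 81° = 7.85
Leg 3 (005°, 76.7 mi): east 76.7 sin 5° = 6.68, north 76.7 cos 5° = 76.41
Leg 4 (324°, 33.1 mi): east 33.1 sin 324° = -19.46, north 33.1 cos 324° = 26.78
Summing: 66.96 mi east, 69.54 mi north → (66.96, 69.54).

(66.96, 69.54)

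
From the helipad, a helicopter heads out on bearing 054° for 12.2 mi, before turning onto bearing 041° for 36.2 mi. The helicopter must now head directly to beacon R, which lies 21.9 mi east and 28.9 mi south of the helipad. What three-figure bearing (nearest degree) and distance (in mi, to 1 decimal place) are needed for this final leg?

190°, 64.5 mi

Leg 1 (054°, 12.2 mi): east 12.2 sin 54° = 9.87, north 12.2 cos 54° = 7.17
Leg 2 (041°, 36.2 mi): east 36.2 sin 41° = 23.75, north 36.2 cos 41° = 27.32
Current position: (33.62, 34.49). Target: (21.9, -28.9). Remaining: Δeast = -11.72, Δnorth = -63.39.
Bearing = atan2(-11.72, -63.39) mod 360° = 190.47°; distance = √((-11.72)² + (-63.39)²) = 64.466 mi.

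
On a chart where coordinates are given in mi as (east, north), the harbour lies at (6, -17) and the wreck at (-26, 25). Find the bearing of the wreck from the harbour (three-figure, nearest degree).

323°

Δeast = -26 − 6 = -32.00; Δnorth = 25 − -17 = 42.00.
Bearing = atan2(Δeast, Δnorth) mod 360° = 322.70° ≈ 323°.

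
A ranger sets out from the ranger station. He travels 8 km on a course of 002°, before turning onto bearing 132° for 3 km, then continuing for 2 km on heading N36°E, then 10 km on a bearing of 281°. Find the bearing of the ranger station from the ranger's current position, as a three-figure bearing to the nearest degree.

Leg 1 (002°, 8 km): east 8 sin 2° = 0.28, north 8 cos 2° = 8.00
Leg 2 (132°, 3 km): east 3 sin 132° = 2.23, north 3 cos 132° = -2.01
Leg 3 (N36°E, 2 km): east 2 sin 36° = 1.18, north 2 cos 36° = 1.62
Leg 4 (281°, 10 km): east 10 sin 281° = -9.82, north 10 cos 281° = 1.91
Net displacement: -6.13 east, 9.51 north. Direction back to start is (6.13, -9.51): bearing = atan2(6.13, -9.51) mod 360° = 147.20° ≈ 147°.

147°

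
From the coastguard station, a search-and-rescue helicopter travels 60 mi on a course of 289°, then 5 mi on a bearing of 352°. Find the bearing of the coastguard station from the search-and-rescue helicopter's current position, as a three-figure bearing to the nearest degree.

113°

Leg 1 (289°, 60 mi): east 60 sin 289° = -56.73, north 60 cos 289° = 19.53
Leg 2 (352°, 5 mi): east 5 sin 352° = -0.70, north 5 cos 352° = 4.95
Net displacement: -57.43 east, 24.49 north. Direction back to start is (57.43, -24.49): bearing = atan2(57.43, -24.49) mod 360° = 113.09° ≈ 113°.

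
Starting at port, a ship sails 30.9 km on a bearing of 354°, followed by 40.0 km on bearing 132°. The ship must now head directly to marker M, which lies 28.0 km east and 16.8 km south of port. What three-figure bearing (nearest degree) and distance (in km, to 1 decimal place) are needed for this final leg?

176°, 20.8 km

Leg 1 (354°, 30.9 km): east 30.9 sin 354° = -3.23, north 30.9 cos 354° = 30.73
Leg 2 (132°, 40.0 km): east 40.0 sin 132° = 29.73, north 40.0 cos 132° = -26.77
Current position: (26.50, 3.97). Target: (28.0, -16.8). Remaining: Δeast = 1.50, Δnorth = -20.77.
Bearing = atan2(1.50, -20.77) mod 360° = 175.86°; distance = √((1.50)² + (-20.77)²) = 20.820 km.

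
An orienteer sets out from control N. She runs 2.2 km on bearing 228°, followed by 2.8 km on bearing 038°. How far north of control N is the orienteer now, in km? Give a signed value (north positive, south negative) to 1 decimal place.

Leg 1 (228°, 2.2 km): east 2.2 sin 228° = -1.63, north 2.2 cos 228° = -1.47
Leg 2 (038°, 2.8 km): east 2.8 sin 38° = 1.72, north 2.8 cos 38° = 2.21
Net north component: 0.73 km.

0.7 km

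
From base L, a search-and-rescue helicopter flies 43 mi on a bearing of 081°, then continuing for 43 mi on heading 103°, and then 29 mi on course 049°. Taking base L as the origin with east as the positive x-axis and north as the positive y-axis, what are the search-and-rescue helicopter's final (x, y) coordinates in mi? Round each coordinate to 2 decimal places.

Leg 1 (081°, 43 mi): east 43 sin 81° = 42.47, north 43 cos 81° = 6.73
Leg 2 (103°, 43 mi): east 43 sin 103° = 41.90, north 43 cos 103° = -9.67
Leg 3 (049°, 29 mi): east 29 sin 49° = 21.89, north 29 cos 49° = 19.03
Summing: 106.26 mi east, 16.08 mi north → (106.26, 16.08).

(106.26, 16.08)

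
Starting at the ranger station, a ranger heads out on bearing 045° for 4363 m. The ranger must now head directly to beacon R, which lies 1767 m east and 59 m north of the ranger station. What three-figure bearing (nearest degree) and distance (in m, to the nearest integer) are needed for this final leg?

204°, 3301 m

Leg 1 (045°, 4363 m): east 4363 sin 45° = 3085.11, north 4363 cos 45° = 3085.11
Current position: (3085.11, 3085.11). Target: (1767, 59). Remaining: Δeast = -1318.11, Δnorth = -3026.11.
Bearing = atan2(-1318.11, -3026.11) mod 360° = 203.54°; distance = √((-1318.11)² + (-3026.11)²) = 3300.716 m.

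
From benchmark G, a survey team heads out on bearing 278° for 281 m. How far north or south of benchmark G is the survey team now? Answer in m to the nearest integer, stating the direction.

39 m north

Leg 1 (278°, 281 m): east 281 sin 278° = -278.27, north 281 cos 278° = 39.11
Net north component: 39.11 m.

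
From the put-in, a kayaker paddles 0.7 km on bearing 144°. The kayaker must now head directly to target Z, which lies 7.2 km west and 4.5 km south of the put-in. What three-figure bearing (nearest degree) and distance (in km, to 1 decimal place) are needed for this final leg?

Leg 1 (144°, 0.7 km): east 0.7 sin 144° = 0.41, north 0.7 cos 144° = -0.57
Current position: (0.41, -0.57). Target: (-7.2, -4.5). Remaining: Δeast = -7.61, Δnorth = -3.93.
Bearing = atan2(-7.61, -3.93) mod 360° = 242.67°; distance = √((-7.61)² + (-3.93)²) = 8.568 km.

243°, 8.6 km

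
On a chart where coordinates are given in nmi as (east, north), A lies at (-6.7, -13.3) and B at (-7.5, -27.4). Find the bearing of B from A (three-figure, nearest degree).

Δeast = -7.5 − -6.7 = -0.80; Δnorth = -27.4 − -13.3 = -14.10.
Bearing = atan2(Δeast, Δnorth) mod 360° = 183.25° ≈ 183°.

183°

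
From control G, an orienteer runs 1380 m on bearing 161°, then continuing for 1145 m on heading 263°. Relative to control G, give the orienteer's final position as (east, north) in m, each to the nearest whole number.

(-687, -1444)

Leg 1 (161°, 1380 m): east 1380 sin 161° = 449.28, north 1380 cos 161° = -1304.82
Leg 2 (263°, 1145 m): east 1145 sin 263° = -1136.47, north 1145 cos 263° = -139.54
Summing: -687.18 m east, -1444.36 m north → (-687, -1444).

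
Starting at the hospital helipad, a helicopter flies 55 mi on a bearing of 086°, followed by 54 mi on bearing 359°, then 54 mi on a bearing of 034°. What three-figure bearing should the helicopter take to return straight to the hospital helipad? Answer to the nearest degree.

Leg 1 (086°, 55 mi): east 55 sin 86° = 54.87, north 55 cos 86° = 3.84
Leg 2 (359°, 54 mi): east 54 sin 359° = -0.94, north 54 cos 359° = 53.99
Leg 3 (034°, 54 mi): east 54 sin 34° = 30.20, north 54 cos 34° = 44.77
Net displacement: 84.12 east, 102.60 north. Direction back to start is (-84.12, -102.60): bearing = atan2(-84.12, -102.60) mod 360° = 219.35° ≈ 219°.

219°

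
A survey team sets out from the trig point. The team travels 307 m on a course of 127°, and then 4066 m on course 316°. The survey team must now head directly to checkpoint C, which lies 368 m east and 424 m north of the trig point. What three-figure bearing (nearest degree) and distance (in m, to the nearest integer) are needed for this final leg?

Leg 1 (127°, 307 m): east 307 sin 127° = 245.18, north 307 cos 127° = -184.76
Leg 2 (316°, 4066 m): east 4066 sin 316° = -2824.48, north 4066 cos 316° = 2924.84
Current position: (-2579.30, 2740.08). Target: (368, 424). Remaining: Δeast = 2947.30, Δnorth = -2316.08.
Bearing = atan2(2947.30, -2316.08) mod 360° = 128.16°; distance = √((2947.30)² + (-2316.08)²) = 3748.439 m.

128°, 3748 m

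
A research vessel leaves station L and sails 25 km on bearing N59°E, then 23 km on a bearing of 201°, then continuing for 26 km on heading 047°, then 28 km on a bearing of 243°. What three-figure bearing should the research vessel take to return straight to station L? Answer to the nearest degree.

296°

Leg 1 (N59°E, 25 km): east 25 sin 59° = 21.43, north 25 cos 59° = 12.88
Leg 2 (201°, 23 km): east 23 sin 201° = -8.24, north 23 cos 201° = -21.47
Leg 3 (047°, 26 km): east 26 sin 47° = 19.02, north 26 cos 47° = 17.73
Leg 4 (243°, 28 km): east 28 sin 243° = -24.95, north 28 cos 243° = -12.71
Net displacement: 7.25 east, -3.58 north. Direction back to start is (-7.25, 3.58): bearing = atan2(-7.25, 3.58) mod 360° = 296.24° ≈ 296°.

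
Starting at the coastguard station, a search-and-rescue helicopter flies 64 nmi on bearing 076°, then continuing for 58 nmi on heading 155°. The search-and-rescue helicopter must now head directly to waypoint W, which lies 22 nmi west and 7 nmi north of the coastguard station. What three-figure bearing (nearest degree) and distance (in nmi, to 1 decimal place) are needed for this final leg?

Leg 1 (076°, 64 nmi): east 64 sin 76° = 62.10, north 64 cos 76° = 15.48
Leg 2 (155°, 58 nmi): east 58 sin 155° = 24.51, north 58 cos 155° = -52.57
Current position: (86.61, -37.08). Target: (-22, 7). Remaining: Δeast = -108.61, Δnorth = 44.08.
Bearing = atan2(-108.61, 44.08) mod 360° = 292.09°; distance = √((-108.61)² + (44.08)²) = 117.216 nmi.

292°, 117.2 nmi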